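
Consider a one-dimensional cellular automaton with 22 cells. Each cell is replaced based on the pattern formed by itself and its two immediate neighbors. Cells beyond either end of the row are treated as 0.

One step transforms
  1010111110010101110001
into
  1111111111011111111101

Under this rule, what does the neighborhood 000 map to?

1

At position 19 the neighborhood is 000; the next row has 1 there.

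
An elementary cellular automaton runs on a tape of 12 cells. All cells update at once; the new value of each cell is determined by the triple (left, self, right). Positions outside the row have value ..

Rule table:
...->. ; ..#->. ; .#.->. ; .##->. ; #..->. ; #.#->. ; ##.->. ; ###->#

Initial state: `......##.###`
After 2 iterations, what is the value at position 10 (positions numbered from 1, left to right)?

.

..........#.
............
position 10 holds .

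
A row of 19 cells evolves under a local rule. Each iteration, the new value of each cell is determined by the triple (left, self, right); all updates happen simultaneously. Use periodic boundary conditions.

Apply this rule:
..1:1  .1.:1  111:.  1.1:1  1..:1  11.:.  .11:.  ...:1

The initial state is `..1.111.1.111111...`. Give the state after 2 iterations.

....111...111111...

1111...111......111
....111...111111...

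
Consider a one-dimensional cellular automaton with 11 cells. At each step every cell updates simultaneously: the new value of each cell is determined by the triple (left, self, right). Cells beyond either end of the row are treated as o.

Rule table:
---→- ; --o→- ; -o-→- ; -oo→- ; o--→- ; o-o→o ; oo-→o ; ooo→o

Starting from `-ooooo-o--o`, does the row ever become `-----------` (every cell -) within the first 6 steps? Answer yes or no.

o-ooooo----
oo-oooo----
ooo-ooo----
oooo-oo----
ooooo-o----
oooooo-----
step 6 is oooooo-----, still not uniform -

no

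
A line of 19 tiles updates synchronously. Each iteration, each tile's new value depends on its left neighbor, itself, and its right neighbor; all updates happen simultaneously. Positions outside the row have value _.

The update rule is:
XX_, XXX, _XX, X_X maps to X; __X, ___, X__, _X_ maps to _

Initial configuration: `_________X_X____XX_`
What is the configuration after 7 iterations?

__________X_____XX_
________________XX_
________________XX_  (fixed point — unchanged through iteration 7)

________________XX_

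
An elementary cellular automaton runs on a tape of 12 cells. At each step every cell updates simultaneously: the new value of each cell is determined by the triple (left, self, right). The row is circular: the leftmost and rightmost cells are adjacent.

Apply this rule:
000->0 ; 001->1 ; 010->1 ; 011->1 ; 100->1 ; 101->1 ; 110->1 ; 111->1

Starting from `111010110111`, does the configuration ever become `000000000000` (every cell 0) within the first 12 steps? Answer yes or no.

111111111111
111111111111  (fixed point — unchanged through step 12)
step 12 is 111111111111, still not uniform 0

no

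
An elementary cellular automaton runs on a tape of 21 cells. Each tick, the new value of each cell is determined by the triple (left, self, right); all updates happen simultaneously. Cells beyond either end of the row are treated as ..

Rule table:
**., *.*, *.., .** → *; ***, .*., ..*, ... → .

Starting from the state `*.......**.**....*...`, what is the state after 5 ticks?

tick 1: .*......******....*..
tick 2: ..*.....*....**....*.
tick 3: ...*.....*...***....*
tick 4: ....*.....*..*.**....
tick 5: .....*.....*..****...

.....*.....*..****...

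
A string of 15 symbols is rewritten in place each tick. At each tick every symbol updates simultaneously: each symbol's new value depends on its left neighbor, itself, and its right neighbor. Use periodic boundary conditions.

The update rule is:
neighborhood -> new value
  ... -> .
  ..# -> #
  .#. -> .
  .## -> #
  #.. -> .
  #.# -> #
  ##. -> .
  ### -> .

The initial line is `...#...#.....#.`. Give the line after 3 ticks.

..#...#.....#..
.#...#.....#...
#...#.....#....

#...#.....#....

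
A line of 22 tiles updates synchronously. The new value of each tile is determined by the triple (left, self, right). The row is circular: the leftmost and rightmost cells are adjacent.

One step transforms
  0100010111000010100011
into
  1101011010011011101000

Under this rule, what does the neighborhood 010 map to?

At position 1 the neighborhood is 010; the next row has 1 there.

1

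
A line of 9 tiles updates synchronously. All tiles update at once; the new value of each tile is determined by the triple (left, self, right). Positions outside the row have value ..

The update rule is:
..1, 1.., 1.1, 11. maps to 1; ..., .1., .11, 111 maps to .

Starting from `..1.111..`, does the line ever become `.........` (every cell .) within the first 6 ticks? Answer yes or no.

no

tick 1: .1.1..11.
tick 2: 1.1.11.11
tick 3: .1.1.11.1
tick 4: 1.1.1.11.
tick 5: .1.1.1.11
tick 6: 1.1.1.1.1
tick 6 is 1.1.1.1.1, still not uniform .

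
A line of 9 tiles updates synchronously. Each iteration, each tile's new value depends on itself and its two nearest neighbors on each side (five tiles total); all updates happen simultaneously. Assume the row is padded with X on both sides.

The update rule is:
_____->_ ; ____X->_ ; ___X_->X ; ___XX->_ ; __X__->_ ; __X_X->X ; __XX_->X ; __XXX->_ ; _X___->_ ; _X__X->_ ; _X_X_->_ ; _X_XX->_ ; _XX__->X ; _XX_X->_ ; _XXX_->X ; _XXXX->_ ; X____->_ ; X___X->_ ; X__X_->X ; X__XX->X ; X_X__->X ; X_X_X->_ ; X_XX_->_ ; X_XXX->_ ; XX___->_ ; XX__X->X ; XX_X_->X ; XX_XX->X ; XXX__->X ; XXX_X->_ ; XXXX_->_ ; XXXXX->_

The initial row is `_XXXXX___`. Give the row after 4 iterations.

X____X___
X___X____
X__X_____
XXX______

XXX______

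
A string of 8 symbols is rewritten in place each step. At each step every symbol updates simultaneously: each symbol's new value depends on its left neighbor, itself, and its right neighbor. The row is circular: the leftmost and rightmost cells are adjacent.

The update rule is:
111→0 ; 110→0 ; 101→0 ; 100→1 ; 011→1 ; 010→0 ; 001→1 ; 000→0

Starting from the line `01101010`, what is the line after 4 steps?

10000100

step 1: 11000001
step 2: 00100011
step 3: 11010110
step 4: 10000100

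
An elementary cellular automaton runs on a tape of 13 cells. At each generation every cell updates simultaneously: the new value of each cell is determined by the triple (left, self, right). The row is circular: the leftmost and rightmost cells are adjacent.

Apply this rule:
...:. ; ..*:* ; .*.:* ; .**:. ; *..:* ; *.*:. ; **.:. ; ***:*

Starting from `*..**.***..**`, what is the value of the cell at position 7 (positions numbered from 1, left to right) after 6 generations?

*

generation 1: .**....*.**.*
generation 2: ...*..**....*
generation 3: *.****..*..**
generation 4: ...**.*****.*
generation 5: *.*....***..*
generation 6: ..**..*.*.**.
position 7 holds *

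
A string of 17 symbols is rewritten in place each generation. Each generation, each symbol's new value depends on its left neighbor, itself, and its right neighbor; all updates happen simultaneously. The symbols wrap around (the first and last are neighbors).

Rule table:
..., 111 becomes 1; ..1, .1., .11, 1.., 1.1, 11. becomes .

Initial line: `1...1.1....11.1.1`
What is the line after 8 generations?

..1.....11.......
1...111....111111
..1..1..11..11111
.............111.
111111111111..1..
.1111111111......
..11111111..11111
...111111....111.

...111111....111.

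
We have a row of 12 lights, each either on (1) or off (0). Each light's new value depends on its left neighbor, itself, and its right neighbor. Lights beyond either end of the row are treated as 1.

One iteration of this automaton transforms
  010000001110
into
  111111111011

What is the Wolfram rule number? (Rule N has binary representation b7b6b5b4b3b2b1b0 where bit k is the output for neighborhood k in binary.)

position 9: 111 → 0  (bit 7 = 0)
position 10: 110 → 1  (bit 6 = 1)
position 0: 101 → 1  (bit 5 = 1)
position 2: 100 → 1  (bit 4 = 1)
position 8: 011 → 1  (bit 3 = 1)
position 1: 010 → 1  (bit 2 = 1)
position 7: 001 → 1  (bit 1 = 1)
position 3: 000 → 1  (bit 0 = 1)
bits b7..b0 = 01111111 = 127

127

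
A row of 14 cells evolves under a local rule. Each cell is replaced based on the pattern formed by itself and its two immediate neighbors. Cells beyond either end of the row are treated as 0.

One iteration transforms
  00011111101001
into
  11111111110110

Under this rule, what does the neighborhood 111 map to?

At position 4 the neighborhood is 111; the next row has 1 there.

1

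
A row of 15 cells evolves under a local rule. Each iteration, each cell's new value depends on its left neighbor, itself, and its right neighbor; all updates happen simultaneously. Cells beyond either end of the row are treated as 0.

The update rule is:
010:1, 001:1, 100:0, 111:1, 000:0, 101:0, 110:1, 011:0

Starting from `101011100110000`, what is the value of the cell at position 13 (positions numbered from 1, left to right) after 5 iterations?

iteration 1: 101001101010000
iteration 2: 101010101010000
iteration 3: 101010101010000  (fixed point — unchanged through iteration 5)
position 13 holds 0

0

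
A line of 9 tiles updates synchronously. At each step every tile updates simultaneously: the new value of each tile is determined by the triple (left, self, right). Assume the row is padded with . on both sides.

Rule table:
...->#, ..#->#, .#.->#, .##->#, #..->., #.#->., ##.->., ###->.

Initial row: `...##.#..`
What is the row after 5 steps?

####..#.#
#....##.#
#.####..#
#.#....##
#.#.####.

#.#.####.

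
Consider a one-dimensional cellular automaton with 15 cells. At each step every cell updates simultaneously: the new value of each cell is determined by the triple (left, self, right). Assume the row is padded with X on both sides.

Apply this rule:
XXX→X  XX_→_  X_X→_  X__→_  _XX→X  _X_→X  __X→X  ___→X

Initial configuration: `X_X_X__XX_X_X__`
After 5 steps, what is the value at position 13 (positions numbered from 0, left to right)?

_

__X_X_XX__X_X_X
_XX_X_X__XX_X_X
_X__X_X_XX__X_X
_X_XX_X_X__XX_X
_X_X__X_X_XX__X
position 13 holds _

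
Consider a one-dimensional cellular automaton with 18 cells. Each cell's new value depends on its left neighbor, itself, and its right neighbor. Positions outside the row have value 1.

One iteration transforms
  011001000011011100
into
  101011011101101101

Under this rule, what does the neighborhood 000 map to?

1

At position 7 the neighborhood is 000; the next row has 1 there.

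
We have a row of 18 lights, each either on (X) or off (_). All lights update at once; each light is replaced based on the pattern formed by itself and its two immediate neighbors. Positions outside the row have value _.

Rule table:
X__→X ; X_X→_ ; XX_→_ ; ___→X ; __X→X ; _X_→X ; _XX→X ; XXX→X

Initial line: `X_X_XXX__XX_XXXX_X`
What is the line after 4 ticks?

X_X_XXX_XXXX_XXX_X

tick 1: X_X_XX_XXX__XXX__X
tick 2: X_X_X__XX_XXXX_XXX
tick 3: X_X_XXXX__XXX__XX_
tick 4: X_X_XXX_XXXX_XXX_X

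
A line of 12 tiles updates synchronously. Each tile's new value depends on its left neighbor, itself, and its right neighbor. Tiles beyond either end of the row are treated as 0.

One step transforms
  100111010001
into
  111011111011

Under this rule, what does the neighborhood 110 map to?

1

At position 5 the neighborhood is 110; the next row has 1 there.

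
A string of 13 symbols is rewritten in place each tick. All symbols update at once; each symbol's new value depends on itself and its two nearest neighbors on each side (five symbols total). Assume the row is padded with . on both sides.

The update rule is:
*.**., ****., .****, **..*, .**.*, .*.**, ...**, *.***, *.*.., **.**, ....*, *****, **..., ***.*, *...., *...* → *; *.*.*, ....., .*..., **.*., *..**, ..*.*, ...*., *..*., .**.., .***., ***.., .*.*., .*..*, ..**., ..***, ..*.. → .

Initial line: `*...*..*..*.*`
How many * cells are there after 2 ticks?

..*.........*
*...*.....*..
count of *: 3

3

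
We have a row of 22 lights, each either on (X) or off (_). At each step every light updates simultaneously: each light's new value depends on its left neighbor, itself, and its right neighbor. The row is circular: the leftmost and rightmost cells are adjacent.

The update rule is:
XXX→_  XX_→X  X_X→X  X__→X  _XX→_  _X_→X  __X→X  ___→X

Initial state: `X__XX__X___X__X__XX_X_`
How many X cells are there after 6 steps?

4

step 1: XXX_XXXXXXXXXXXXX_XXXX
step 2: __XX____________XX____
step 3: XX_XXXXXXXXXXXXX_XXXXX
step 4: _XX____________XX_____
step 5: X_XXXXXXXXXXXXX_XXXXXX
step 6: XX____________XX______
count of X: 4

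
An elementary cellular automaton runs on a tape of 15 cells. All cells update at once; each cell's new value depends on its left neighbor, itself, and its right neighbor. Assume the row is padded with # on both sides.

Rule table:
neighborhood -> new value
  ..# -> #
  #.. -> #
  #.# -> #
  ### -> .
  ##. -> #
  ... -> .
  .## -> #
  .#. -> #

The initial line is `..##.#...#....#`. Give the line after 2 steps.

......###.####.

#######.###..##
......###.####.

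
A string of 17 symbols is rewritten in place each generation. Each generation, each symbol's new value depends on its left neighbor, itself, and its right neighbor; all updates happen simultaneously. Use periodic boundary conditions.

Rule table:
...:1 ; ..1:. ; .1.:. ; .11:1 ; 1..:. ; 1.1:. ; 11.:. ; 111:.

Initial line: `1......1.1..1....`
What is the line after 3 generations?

....11.1.........

..1111........11.
1.1....111111.1..
....11.1.........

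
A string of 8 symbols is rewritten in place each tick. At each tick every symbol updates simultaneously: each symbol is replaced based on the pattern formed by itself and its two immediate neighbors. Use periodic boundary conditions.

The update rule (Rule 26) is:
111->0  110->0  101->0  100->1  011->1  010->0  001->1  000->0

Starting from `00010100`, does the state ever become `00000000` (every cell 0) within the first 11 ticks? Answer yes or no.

yes

00100010
01010101
00000000
all cells are 0 at tick 3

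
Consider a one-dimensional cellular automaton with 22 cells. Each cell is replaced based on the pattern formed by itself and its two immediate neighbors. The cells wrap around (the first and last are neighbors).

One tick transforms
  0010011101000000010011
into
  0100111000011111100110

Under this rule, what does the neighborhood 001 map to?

1

At position 1 the neighborhood is 001; the next row has 1 there.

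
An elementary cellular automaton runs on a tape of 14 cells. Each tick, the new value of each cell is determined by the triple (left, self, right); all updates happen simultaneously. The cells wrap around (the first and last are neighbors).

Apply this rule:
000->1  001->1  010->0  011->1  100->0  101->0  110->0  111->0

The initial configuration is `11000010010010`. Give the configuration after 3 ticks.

01100110010010

tick 1: 10011100100100
tick 2: 00110001001001
tick 3: 01100110010010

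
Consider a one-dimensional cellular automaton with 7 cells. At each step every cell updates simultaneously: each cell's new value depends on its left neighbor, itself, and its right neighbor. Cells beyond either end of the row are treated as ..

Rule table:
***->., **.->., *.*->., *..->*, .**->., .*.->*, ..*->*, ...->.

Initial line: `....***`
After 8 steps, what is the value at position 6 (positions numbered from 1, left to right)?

step 1: ...*...
step 2: ..***..
step 3: .*...*.
step 4: ***.***
step 5: .......
step 6: .......  (fixed point — unchanged through step 8)
position 6 holds .

.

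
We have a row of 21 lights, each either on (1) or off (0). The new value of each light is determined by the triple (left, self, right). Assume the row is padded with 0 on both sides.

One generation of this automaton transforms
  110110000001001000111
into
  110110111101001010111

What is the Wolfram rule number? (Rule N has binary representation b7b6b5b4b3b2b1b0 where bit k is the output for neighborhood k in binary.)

position 19: 111 → 1  (bit 7 = 1)
position 1: 110 → 1  (bit 6 = 1)
position 2: 101 → 0  (bit 5 = 0)
position 5: 100 → 0  (bit 4 = 0)
position 0: 011 → 1  (bit 3 = 1)
position 11: 010 → 1  (bit 2 = 1)
position 10: 001 → 0  (bit 1 = 0)
position 6: 000 → 1  (bit 0 = 1)
bits b7..b0 = 11001101 = 205

205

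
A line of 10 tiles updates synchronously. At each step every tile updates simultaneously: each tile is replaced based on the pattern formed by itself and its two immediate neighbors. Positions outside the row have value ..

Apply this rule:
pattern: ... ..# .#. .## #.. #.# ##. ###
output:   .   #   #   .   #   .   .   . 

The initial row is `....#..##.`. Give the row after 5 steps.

##.#....#.

step 1: ...####..#
step 2: ..#....###
step 3: .###..#...
step 4: #...####..
step 5: ##.#....#.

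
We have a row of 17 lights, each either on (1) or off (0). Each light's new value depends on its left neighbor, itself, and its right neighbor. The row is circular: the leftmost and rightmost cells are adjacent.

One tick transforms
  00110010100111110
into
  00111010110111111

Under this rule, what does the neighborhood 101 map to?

0

At position 7 the neighborhood is 101; the next row has 0 there.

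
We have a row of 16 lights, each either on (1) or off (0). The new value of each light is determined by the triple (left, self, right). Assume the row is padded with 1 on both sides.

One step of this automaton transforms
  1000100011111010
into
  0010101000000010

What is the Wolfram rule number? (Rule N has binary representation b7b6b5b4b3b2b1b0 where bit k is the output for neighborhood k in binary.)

5

position 9: 111 → 0  (bit 7 = 0)
position 0: 110 → 0  (bit 6 = 0)
position 13: 101 → 0  (bit 5 = 0)
position 1: 100 → 0  (bit 4 = 0)
position 8: 011 → 0  (bit 3 = 0)
position 4: 010 → 1  (bit 2 = 1)
position 3: 001 → 0  (bit 1 = 0)
position 2: 000 → 1  (bit 0 = 1)
bits b7..b0 = 00000101 = 5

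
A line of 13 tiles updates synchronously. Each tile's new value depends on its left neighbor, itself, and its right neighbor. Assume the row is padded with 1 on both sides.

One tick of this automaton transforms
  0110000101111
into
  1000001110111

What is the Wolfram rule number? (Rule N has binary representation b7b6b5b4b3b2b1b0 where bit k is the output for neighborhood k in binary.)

166

position 10: 111 → 1  (bit 7 = 1)
position 2: 110 → 0  (bit 6 = 0)
position 0: 101 → 1  (bit 5 = 1)
position 3: 100 → 0  (bit 4 = 0)
position 1: 011 → 0  (bit 3 = 0)
position 7: 010 → 1  (bit 2 = 1)
position 6: 001 → 1  (bit 1 = 1)
position 4: 000 → 0  (bit 0 = 0)
bits b7..b0 = 10100110 = 166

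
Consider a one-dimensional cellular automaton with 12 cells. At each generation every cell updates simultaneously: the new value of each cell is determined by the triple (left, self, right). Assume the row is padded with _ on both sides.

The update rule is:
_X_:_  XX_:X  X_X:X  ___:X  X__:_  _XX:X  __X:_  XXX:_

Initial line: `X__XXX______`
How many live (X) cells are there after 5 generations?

___X_X_XXXXX
XX__X_XX___X
XX___XXX_X__
XX_X_X_XX__X
XXX_X_XXX___
count of X: 7

7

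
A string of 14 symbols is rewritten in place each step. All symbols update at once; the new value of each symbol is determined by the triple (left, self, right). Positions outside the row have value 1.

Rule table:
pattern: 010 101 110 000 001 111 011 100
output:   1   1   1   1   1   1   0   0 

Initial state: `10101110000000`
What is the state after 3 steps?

11111101101111

11110110111111
11111011011111
11111101101111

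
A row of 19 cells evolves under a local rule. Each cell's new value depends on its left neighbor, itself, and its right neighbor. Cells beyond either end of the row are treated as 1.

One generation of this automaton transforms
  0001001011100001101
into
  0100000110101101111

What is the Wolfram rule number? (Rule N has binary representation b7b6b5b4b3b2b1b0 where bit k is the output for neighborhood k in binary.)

105

position 9: 111 → 0  (bit 7 = 0)
position 10: 110 → 1  (bit 6 = 1)
position 7: 101 → 1  (bit 5 = 1)
position 0: 100 → 0  (bit 4 = 0)
position 8: 011 → 1  (bit 3 = 1)
position 3: 010 → 0  (bit 2 = 0)
position 2: 001 → 0  (bit 1 = 0)
position 1: 000 → 1  (bit 0 = 1)
bits b7..b0 = 01101001 = 105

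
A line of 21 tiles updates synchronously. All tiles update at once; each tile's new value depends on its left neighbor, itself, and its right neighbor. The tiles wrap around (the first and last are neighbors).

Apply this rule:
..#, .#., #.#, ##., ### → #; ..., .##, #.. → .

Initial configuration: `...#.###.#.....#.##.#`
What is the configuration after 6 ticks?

#.####.#######.###.##

..###.####....###.###
.#.###.###...#.###.##
###.###.##..###.###.#
####.###.#.#.###.###.
.####.#######.###.###
#.####.#######.###.##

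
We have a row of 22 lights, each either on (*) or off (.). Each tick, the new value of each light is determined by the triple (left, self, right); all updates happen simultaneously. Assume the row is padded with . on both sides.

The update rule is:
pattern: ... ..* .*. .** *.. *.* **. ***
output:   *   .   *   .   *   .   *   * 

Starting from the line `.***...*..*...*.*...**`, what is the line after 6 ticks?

*..**..**.*..**..*.*.*

..****.**.***.*.***..*
*..***..*..**.*..***.*
**..***.**..*.**..**.*
.**..**..**.*..**..*.*
..**..**..*.**..**.*.*
*..**..**.*..**..*.*.*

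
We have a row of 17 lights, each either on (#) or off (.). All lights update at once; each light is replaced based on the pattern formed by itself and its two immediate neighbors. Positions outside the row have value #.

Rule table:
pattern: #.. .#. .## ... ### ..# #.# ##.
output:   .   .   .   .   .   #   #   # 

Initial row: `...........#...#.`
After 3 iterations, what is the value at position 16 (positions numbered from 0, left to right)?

..........#...#.#
.........#...#.#.
........#...#.#.#
position 16 holds #

#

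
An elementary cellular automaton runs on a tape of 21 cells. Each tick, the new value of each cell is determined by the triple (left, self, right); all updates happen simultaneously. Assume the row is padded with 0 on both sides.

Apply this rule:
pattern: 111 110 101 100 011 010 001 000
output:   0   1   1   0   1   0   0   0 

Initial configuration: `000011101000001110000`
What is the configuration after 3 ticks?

000001010000000000000

000010110000001010000
000001110000000100000
000001010000000000000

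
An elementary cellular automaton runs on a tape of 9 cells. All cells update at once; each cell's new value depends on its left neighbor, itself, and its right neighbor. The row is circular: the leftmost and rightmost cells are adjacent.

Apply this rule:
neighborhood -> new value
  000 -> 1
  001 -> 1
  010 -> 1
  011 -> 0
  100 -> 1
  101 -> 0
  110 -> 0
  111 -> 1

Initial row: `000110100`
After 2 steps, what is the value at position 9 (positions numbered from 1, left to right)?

111000111
110111011
position 9 holds 1

1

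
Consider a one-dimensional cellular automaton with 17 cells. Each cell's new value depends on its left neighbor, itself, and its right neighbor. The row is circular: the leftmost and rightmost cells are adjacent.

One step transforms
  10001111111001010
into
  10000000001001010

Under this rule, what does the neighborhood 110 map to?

1

At position 10 the neighborhood is 110; the next row has 1 there.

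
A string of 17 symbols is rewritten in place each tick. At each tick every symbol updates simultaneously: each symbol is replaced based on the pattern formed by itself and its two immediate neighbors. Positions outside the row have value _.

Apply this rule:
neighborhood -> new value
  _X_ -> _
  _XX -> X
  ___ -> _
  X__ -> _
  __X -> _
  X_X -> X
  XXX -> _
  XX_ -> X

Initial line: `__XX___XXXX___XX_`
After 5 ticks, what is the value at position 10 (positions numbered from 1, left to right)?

_

tick 1: __XX___X__X___XX_
tick 2: __XX__________XX_
tick 3: __XX__________XX_  (fixed point — unchanged through tick 5)
position 10 holds _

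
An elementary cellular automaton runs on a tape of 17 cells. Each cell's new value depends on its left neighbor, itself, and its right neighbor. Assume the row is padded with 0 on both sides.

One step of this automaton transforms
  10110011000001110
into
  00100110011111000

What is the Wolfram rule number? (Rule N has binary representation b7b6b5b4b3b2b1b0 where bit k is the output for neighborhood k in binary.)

position 14: 111 → 0  (bit 7 = 0)
position 3: 110 → 0  (bit 6 = 0)
position 1: 101 → 0  (bit 5 = 0)
position 4: 100 → 0  (bit 4 = 0)
position 2: 011 → 1  (bit 3 = 1)
position 0: 010 → 0  (bit 2 = 0)
position 5: 001 → 1  (bit 1 = 1)
position 9: 000 → 1  (bit 0 = 1)
bits b7..b0 = 00001011 = 11

11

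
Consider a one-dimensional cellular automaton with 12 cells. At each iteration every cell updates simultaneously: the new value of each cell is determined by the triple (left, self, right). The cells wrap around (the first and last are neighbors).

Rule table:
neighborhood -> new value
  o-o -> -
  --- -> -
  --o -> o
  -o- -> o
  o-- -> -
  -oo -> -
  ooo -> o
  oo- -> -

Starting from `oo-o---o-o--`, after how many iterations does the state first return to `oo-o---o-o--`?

12

---o--oo-o-o
--oo-o---o-o
-o---o--oo-o
-o--oo-o---o
-o-o---o--oo
-o-o--oo-o--
oo-o-o---o--
---o-o--oo-o
--oo-o-o---o
-o---o-o--oo
-o--oo-o-o--
oo-o---o-o--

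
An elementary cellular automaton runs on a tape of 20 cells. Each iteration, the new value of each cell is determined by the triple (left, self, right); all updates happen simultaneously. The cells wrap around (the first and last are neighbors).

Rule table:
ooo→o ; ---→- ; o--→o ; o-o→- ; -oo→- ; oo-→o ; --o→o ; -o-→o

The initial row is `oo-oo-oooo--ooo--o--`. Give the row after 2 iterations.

-oooooo-oooo--oooooo

-o--o--ooooo-ooooooo
-oooooo-oooo--oooooo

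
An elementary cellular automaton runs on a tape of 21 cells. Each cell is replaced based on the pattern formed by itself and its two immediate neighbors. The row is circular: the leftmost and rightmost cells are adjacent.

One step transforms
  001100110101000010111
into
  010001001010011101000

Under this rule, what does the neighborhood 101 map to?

At position 8 the neighborhood is 101; the next row has 1 there.

1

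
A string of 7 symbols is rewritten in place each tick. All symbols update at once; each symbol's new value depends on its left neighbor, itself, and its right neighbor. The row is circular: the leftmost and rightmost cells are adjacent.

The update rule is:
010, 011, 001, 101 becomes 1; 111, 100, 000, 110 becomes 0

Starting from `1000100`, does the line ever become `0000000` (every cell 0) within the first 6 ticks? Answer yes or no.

1001101
0011011
0110110
1101100
1011001
0110011
tick 6 is 0110011, still not uniform 0

no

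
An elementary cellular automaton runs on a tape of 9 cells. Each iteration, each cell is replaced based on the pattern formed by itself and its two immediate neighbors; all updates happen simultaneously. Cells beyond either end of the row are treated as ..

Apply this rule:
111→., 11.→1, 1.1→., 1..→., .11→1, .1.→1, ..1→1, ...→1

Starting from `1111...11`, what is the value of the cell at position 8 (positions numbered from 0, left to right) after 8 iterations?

1..1.1111
1.11.1..1
1.11.1.11
1.11.1.11  (fixed point — unchanged through iteration 8)
position 8 holds 1

1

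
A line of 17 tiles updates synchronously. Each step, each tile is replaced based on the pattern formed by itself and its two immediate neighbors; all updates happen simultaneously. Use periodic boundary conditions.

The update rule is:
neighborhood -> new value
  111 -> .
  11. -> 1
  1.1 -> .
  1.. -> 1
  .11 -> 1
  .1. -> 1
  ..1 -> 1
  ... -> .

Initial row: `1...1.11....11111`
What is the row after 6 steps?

11.11.111..11....
11.11.1.111111..1
.1.11.1.1....1111
.1.11.1.11..11..1
.1.11.1.111111111
.1.11.1.1.......1

.1.11.1.1.......1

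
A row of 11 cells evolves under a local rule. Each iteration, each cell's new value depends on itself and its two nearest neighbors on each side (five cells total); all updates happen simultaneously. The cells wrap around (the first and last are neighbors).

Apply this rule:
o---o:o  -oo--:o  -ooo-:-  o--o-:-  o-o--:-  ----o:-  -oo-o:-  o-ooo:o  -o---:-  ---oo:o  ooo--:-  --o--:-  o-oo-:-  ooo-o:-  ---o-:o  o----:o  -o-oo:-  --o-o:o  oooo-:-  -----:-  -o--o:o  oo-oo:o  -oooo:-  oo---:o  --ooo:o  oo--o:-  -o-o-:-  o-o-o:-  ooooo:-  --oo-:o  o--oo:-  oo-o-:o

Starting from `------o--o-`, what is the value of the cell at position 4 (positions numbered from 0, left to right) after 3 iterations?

-

iteration 1: o----o-o---
iteration 2: --o-oo---oo
iteration 3: --o--oooooo
position 4 holds -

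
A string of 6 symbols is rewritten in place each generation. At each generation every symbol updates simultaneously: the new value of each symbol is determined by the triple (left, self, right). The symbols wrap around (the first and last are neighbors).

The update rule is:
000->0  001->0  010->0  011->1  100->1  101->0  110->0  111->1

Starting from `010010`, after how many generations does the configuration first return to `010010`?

001001
100100
010010

3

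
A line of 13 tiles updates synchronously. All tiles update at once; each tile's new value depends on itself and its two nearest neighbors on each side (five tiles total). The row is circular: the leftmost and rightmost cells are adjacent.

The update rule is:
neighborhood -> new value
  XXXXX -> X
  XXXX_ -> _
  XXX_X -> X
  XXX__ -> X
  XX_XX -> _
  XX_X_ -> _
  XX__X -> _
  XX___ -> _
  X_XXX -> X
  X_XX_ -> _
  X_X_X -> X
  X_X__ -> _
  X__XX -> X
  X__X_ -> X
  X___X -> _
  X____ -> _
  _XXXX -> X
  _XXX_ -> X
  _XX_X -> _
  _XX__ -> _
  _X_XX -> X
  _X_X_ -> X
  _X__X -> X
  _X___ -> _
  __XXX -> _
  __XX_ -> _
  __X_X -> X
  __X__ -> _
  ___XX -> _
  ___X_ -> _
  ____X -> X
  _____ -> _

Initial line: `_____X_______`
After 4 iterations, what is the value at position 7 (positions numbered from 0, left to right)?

_

iteration 1: ___X_________
iteration 2: _X___________
iteration 3: ____________X
iteration 4: __________X__
position 7 holds _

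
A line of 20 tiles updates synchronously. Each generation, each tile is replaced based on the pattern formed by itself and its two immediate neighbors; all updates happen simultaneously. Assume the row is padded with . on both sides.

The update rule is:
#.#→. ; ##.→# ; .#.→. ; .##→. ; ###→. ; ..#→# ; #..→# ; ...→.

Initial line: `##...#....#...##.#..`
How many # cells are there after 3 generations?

generation 1: .##.#.#..#.#.#.#..#.
generation 2: #.#....##.......##.#
generation 3: ...#..#.##.....#.#..
count of #: 6

6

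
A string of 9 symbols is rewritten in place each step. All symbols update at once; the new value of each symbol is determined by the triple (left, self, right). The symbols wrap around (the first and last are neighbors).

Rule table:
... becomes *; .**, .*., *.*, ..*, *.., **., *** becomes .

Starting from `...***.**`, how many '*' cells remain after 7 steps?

step 1: .*.......
step 2: ...******
step 3: .*.......  (repeats step 1; period 2)
step 7: .*.......
count of *: 1

1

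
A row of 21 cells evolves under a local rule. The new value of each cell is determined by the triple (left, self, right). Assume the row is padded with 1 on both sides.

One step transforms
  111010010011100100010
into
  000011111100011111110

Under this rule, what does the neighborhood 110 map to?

At position 2 the neighborhood is 110; the next row has 0 there.

0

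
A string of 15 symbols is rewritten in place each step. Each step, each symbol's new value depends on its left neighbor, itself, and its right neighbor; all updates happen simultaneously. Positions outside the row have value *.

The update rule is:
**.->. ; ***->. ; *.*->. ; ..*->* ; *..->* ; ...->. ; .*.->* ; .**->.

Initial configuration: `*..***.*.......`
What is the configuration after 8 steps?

.**....**.....*
...*..*..*...*.
*.*********.**.
...............
*.............*
.*...........*.
.**.........**.
...*.......*...

...*.......*...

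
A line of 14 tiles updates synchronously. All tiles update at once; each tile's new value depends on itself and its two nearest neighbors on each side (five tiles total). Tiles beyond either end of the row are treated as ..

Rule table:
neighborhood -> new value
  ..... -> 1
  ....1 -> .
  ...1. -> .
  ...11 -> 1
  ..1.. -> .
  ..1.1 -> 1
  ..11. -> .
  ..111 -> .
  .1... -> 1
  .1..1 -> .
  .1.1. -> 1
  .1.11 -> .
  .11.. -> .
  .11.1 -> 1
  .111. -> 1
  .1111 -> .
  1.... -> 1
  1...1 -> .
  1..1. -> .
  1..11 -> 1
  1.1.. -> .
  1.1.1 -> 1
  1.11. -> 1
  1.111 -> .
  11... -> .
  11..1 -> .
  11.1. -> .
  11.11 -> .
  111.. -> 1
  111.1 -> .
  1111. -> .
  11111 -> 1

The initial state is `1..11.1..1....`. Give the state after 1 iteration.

..1.1.....1111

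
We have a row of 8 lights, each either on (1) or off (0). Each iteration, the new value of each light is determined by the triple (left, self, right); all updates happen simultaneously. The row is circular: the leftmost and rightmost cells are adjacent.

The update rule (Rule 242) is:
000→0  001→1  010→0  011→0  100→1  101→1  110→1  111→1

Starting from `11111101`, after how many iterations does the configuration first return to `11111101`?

8

11111110
01111111
10111111
11011111
11101111
11110111
11111011
11111101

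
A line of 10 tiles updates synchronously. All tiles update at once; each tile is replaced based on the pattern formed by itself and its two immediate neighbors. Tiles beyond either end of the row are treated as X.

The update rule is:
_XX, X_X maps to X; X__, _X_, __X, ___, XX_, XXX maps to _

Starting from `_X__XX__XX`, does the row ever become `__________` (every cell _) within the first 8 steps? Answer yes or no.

X___X___X_
_________X
_________X  (fixed point — unchanged through step 8)
step 8 is _________X, still not uniform _

no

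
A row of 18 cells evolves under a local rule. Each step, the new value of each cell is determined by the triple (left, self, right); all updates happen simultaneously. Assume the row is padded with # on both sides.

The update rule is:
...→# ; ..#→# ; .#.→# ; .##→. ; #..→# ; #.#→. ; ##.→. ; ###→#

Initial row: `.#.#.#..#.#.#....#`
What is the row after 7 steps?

.#.#.####.#.#####.
.#.#..##..#..###..
.#.###..#####.#.##
.#..#.##.###..#..#
.####.....#.#####.
..##.######..###..
##....####.##.#.##

##....####.##.#.##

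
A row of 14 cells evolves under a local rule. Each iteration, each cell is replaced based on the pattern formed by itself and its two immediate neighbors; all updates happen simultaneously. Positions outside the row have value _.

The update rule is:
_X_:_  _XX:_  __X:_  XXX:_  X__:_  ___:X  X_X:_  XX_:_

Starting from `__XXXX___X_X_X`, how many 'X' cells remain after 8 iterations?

9

iteration 1: X______X______
iteration 2: __XXXX___XXXXX
iteration 3: X______X______  (repeats iteration 1; period 2)
iteration 8: __XXXX___XXXXX
count of X: 9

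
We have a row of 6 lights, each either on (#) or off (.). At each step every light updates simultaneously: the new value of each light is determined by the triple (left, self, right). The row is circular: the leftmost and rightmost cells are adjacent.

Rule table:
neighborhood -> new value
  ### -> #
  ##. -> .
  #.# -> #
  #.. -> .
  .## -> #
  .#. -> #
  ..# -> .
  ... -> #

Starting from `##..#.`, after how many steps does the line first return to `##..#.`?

#...##
..#.##
..###.
#.##..
###...
##..#.

6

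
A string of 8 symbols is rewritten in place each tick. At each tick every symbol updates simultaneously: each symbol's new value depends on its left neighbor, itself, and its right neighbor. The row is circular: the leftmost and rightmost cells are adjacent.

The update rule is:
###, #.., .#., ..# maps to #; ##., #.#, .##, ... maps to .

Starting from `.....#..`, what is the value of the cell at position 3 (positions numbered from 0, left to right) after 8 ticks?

tick 1: ....###.
tick 2: ...#.#.#
tick 3: #.##.#.#
tick 4: .....#..  (repeats tick 0; period 4)
tick 8: .....#..
position 3 holds .

.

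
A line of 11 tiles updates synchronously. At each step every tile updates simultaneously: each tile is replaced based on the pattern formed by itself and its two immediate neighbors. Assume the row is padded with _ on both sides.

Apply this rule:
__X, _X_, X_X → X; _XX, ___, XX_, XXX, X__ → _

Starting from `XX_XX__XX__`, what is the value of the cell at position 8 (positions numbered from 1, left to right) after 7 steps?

__X___X____
_XX__XX____
X___X______
X__XX______
X_X________
XXX________
___________
position 8 holds _

_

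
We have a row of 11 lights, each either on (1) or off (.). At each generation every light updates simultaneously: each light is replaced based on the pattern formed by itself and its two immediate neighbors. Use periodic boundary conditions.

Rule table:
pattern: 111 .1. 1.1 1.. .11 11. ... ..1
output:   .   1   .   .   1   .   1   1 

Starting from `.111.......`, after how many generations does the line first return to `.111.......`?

11...111111
...111.....
1111...1111
.....111...
111111...11
.......111.
11111111...
1........11
..11111111.
111........
1...1111111
..111......
111...11111
....111....
11111...111
......111..
1111111...1
........111
.11111111..
11........1
...11111111
.111.......

22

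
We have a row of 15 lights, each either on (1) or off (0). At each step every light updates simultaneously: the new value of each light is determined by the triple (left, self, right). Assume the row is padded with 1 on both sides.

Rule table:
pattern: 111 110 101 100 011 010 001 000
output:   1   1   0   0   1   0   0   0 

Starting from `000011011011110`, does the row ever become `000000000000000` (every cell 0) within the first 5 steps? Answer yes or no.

000011011011110  (fixed point — unchanged through step 5)
step 5 is 000011011011110, still not uniform 0

no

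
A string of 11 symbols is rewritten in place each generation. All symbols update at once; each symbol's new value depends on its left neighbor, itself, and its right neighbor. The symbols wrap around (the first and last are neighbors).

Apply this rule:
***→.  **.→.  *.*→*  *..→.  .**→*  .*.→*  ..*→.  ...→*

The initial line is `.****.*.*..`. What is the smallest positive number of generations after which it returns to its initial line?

11

.*...****.*
**.*.*...**
..****.*.*.
*.*...****.
***.*.*...*
...****.*.*
.*.*...****
****.*.*...
*...****.*.
*.*.*...***
.****.*.*..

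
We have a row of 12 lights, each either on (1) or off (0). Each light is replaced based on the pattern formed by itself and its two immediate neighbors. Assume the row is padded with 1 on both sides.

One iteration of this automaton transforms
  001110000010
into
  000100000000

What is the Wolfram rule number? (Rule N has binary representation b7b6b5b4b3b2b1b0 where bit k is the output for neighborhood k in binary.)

128

position 3: 111 → 1  (bit 7 = 1)
position 4: 110 → 0  (bit 6 = 0)
position 11: 101 → 0  (bit 5 = 0)
position 0: 100 → 0  (bit 4 = 0)
position 2: 011 → 0  (bit 3 = 0)
position 10: 010 → 0  (bit 2 = 0)
position 1: 001 → 0  (bit 1 = 0)
position 6: 000 → 0  (bit 0 = 0)
bits b7..b0 = 10000000 = 128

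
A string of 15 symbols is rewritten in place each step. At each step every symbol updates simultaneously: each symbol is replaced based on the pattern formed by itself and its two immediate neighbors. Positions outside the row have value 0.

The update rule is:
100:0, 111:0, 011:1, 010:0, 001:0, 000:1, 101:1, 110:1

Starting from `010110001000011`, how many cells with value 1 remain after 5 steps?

10

step 1: 001110100011011
step 2: 101011001011111
step 3: 010111000110001
step 4: 001101010110100
step 5: 101110101111001
count of 1: 10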